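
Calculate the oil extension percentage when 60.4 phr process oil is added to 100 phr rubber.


Oil % = oil / (100 + oil) * 100
= 60.4 / (100 + 60.4) * 100
= 60.4 / 160.4 * 100
= 37.66%

37.66%


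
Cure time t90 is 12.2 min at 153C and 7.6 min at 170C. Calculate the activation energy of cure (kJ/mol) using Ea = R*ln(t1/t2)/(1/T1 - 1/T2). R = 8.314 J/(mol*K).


T1 = 426.15 K, T2 = 443.15 K
1/T1 - 1/T2 = 9.0019e-05
ln(t1/t2) = ln(12.2/7.6) = 0.4733
Ea = 8.314 * 0.4733 / 9.0019e-05 = 43711.8882 J/mol
Ea = 43.71 kJ/mol

43.71 kJ/mol


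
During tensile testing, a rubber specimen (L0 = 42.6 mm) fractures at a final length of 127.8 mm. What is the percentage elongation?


Elongation = (Lf - L0) / L0 * 100
= (127.8 - 42.6) / 42.6 * 100
= 85.2 / 42.6 * 100
= 200.0%

200.0%


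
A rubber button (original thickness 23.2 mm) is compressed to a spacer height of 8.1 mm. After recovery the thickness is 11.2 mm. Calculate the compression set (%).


CS = (t0 - recovered) / (t0 - ts) * 100
= (23.2 - 11.2) / (23.2 - 8.1) * 100
= 12.0 / 15.1 * 100
= 79.5%

79.5%


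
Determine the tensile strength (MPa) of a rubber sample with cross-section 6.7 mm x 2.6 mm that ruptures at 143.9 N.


Area = width * thickness = 6.7 * 2.6 = 17.42 mm^2
TS = force / area = 143.9 / 17.42 = 8.26 MPa

8.26 MPa


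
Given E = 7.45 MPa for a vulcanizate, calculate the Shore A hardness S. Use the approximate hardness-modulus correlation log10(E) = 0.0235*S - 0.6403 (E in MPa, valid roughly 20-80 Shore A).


log10(E) = 0.0235*S - 0.6403  =>  S = (log10(E) + 0.6403) / 0.0235
log10(7.45) = 0.872156
S = (0.872156 + 0.6403) / 0.0235 = 1.512456 / 0.0235
S = 64.4

Shore A = 64.4


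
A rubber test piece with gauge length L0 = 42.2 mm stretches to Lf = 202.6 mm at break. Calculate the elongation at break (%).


Elongation = (Lf - L0) / L0 * 100
= (202.6 - 42.2) / 42.2 * 100
= 160.4 / 42.2 * 100
= 380.1%

380.1%


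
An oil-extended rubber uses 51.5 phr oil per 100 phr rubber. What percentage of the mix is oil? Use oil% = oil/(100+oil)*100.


Oil % = oil / (100 + oil) * 100
= 51.5 / (100 + 51.5) * 100
= 51.5 / 151.5 * 100
= 33.99%

33.99%


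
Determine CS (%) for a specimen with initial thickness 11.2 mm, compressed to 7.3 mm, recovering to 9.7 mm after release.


CS = (t0 - recovered) / (t0 - ts) * 100
= (11.2 - 9.7) / (11.2 - 7.3) * 100
= 1.5 / 3.9 * 100
= 38.5%

38.5%


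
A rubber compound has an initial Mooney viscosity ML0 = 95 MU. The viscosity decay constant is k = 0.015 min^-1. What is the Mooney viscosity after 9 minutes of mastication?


ML = ML0 * exp(-k * t)
ML = 95 * exp(-0.015 * 9)
ML = 95 * 0.8737
ML = 83.0 MU

83.0 MU


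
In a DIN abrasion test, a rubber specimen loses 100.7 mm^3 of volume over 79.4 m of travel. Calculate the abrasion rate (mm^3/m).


Rate = volume_loss / distance
= 100.7 / 79.4
= 1.268 mm^3/m

1.268 mm^3/m


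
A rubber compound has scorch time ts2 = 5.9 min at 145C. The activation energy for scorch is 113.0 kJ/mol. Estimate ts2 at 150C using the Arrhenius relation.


Convert temperatures: T1 = 145 + 273.15 = 418.15 K, T2 = 150 + 273.15 = 423.15 K
ts2_new = 5.9 * exp(113000 / 8.314 * (1/423.15 - 1/418.15))
1/T2 - 1/T1 = -2.8258e-05
ts2_new = 4.02 min

4.02 min


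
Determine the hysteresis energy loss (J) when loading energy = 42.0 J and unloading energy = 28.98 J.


Hysteresis loss = loading - unloading
= 42.0 - 28.98
= 13.02 J

13.02 J


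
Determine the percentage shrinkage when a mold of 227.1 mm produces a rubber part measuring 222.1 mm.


Shrinkage = (mold - part) / mold * 100
= (227.1 - 222.1) / 227.1 * 100
= 5.0 / 227.1 * 100
= 2.2%

2.2%


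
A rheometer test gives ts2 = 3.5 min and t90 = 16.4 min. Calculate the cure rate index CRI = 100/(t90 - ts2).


CRI = 100 / (t90 - ts2)
= 100 / (16.4 - 3.5)
= 100 / 12.9
= 7.75 min^-1

7.75 min^-1


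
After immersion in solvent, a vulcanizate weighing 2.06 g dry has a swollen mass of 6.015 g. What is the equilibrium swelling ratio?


Q = W_swollen / W_dry
Q = 6.015 / 2.06
Q = 2.92

Q = 2.92


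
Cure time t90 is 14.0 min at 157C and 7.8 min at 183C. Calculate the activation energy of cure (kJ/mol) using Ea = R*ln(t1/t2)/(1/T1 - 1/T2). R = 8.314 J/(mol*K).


T1 = 430.15 K, T2 = 456.15 K
1/T1 - 1/T2 = 1.3251e-04
ln(t1/t2) = ln(14.0/7.8) = 0.5849
Ea = 8.314 * 0.5849 / 1.3251e-04 = 36700.4040 J/mol
Ea = 36.7 kJ/mol

36.7 kJ/mol


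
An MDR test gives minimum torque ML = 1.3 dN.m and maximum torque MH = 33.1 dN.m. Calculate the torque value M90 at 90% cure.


M90 = ML + 0.9 * (MH - ML)
M90 = 1.3 + 0.9 * (33.1 - 1.3)
M90 = 1.3 + 0.9 * 31.8
M90 = 29.92 dN.m

29.92 dN.m


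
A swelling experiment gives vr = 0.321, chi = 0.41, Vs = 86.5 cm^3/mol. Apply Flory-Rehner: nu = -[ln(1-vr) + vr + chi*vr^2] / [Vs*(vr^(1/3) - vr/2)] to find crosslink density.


ln(1 - vr) = ln(1 - 0.321) = -0.3871
Numerator = -((-0.3871) + 0.321 + 0.41 * 0.321^2) = 0.0239
Denominator = 86.5 * (0.321^(1/3) - 0.321/2) = 45.3435
nu = 0.0239 / 45.3435 = 5.2681e-04 mol/cm^3

5.2681e-04 mol/cm^3


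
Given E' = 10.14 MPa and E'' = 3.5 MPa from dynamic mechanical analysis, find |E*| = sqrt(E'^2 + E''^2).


|E*| = sqrt(E'^2 + E''^2)
= sqrt(10.14^2 + 3.5^2)
= sqrt(102.8196 + 12.2500)
= 10.727 MPa

10.727 MPa


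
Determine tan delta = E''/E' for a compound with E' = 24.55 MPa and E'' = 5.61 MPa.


tan delta = E'' / E'
= 5.61 / 24.55
= 0.2285

tan delta = 0.2285


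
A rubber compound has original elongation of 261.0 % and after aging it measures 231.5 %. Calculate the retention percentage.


Retention = aged / original * 100
= 231.5 / 261.0 * 100
= 88.7%

88.7%


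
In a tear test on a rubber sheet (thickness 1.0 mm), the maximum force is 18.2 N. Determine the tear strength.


Tear strength = force / thickness
= 18.2 / 1.0
= 18.2 N/mm

18.2 N/mm


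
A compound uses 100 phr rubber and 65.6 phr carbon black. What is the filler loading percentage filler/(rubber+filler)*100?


Filler % = filler / (rubber + filler) * 100
= 65.6 / (100 + 65.6) * 100
= 65.6 / 165.6 * 100
= 39.61%

39.61%


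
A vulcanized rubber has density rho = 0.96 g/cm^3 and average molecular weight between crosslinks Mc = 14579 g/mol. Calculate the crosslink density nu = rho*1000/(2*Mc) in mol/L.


nu = rho * 1000 / (2 * Mc)
nu = 0.96 * 1000 / (2 * 14579)
nu = 960.0 / 29158
nu = 0.0329 mol/L

0.0329 mol/L


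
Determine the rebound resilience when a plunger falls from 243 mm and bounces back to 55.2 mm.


Resilience = h_rebound / h_drop * 100
= 55.2 / 243 * 100
= 22.7%

22.7%


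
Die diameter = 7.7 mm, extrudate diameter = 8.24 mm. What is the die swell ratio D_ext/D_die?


Die swell ratio = D_extrudate / D_die
= 8.24 / 7.7
= 1.07

Die swell = 1.07


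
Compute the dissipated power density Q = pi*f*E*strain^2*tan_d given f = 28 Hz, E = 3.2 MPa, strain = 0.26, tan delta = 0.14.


Q = pi * f * E * strain^2 * tan_d
= pi * 28 * 3.2 * 0.26^2 * 0.14
= pi * 28 * 3.2 * 0.0676 * 0.14
= 2.6640

Q = 2.6640


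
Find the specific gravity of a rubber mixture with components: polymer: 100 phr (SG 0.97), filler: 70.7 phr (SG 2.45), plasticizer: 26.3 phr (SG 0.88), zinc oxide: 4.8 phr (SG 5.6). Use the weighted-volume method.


Sum of weights = 201.8
Volume contributions:
  polymer: 100/0.97 = 103.0928
  filler: 70.7/2.45 = 28.8571
  plasticizer: 26.3/0.88 = 29.8864
  zinc oxide: 4.8/5.6 = 0.8571
Sum of volumes = 162.6934
SG = 201.8 / 162.6934 = 1.24

SG = 1.24


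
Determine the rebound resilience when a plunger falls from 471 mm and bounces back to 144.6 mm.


Resilience = h_rebound / h_drop * 100
= 144.6 / 471 * 100
= 30.7%

30.7%


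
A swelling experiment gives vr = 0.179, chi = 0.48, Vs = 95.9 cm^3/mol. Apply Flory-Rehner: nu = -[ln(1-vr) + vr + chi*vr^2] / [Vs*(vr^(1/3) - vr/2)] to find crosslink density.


ln(1 - vr) = ln(1 - 0.179) = -0.1972
Numerator = -((-0.1972) + 0.179 + 0.48 * 0.179^2) = 0.0029
Denominator = 95.9 * (0.179^(1/3) - 0.179/2) = 45.4637
nu = 0.0029 / 45.4637 = 6.2742e-05 mol/cm^3

6.2742e-05 mol/cm^3


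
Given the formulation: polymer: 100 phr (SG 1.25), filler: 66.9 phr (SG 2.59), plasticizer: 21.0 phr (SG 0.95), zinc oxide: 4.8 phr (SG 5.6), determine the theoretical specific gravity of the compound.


Sum of weights = 192.7
Volume contributions:
  polymer: 100/1.25 = 80.0000
  filler: 66.9/2.59 = 25.8301
  plasticizer: 21.0/0.95 = 22.1053
  zinc oxide: 4.8/5.6 = 0.8571
Sum of volumes = 128.7925
SG = 192.7 / 128.7925 = 1.496

SG = 1.496


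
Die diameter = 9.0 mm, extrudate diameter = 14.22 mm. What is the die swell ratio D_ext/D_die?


Die swell ratio = D_extrudate / D_die
= 14.22 / 9.0
= 1.58

Die swell = 1.58


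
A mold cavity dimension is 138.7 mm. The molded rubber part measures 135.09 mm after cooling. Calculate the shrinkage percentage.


Shrinkage = (mold - part) / mold * 100
= (138.7 - 135.09) / 138.7 * 100
= 3.61 / 138.7 * 100
= 2.6%

2.6%


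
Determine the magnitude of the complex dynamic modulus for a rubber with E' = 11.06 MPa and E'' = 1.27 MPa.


|E*| = sqrt(E'^2 + E''^2)
= sqrt(11.06^2 + 1.27^2)
= sqrt(122.3236 + 1.6129)
= 11.133 MPa

11.133 MPa


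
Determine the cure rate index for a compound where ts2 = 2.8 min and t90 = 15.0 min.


CRI = 100 / (t90 - ts2)
= 100 / (15.0 - 2.8)
= 100 / 12.2
= 8.2 min^-1

8.2 min^-1


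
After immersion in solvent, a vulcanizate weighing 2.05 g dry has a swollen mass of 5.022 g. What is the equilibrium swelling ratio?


Q = W_swollen / W_dry
Q = 5.022 / 2.05
Q = 2.45

Q = 2.45


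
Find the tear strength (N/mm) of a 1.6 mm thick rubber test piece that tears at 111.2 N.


Tear strength = force / thickness
= 111.2 / 1.6
= 69.5 N/mm

69.5 N/mm


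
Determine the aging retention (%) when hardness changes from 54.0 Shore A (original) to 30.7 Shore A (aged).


Retention = aged / original * 100
= 30.7 / 54.0 * 100
= 56.9%

56.9%


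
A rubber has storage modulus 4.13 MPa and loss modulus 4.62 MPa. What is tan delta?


tan delta = E'' / E'
= 4.62 / 4.13
= 1.1186

tan delta = 1.1186


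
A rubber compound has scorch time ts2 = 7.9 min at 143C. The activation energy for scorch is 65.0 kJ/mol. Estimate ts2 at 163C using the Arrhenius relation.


Convert temperatures: T1 = 143 + 273.15 = 416.15 K, T2 = 163 + 273.15 = 436.15 K
ts2_new = 7.9 * exp(65000 / 8.314 * (1/436.15 - 1/416.15))
1/T2 - 1/T1 = -1.1019e-04
ts2_new = 3.34 min

3.34 min


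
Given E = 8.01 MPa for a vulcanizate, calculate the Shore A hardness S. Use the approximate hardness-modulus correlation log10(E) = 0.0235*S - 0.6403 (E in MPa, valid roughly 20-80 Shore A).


log10(E) = 0.0235*S - 0.6403  =>  S = (log10(E) + 0.6403) / 0.0235
log10(8.01) = 0.903633
S = (0.903633 + 0.6403) / 0.0235 = 1.543933 / 0.0235
S = 65.7

Shore A = 65.7


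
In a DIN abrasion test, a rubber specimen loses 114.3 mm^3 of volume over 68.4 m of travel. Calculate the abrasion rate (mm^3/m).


Rate = volume_loss / distance
= 114.3 / 68.4
= 1.671 mm^3/m

1.671 mm^3/m


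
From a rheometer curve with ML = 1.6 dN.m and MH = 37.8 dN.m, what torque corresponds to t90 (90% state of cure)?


M90 = ML + 0.9 * (MH - ML)
M90 = 1.6 + 0.9 * (37.8 - 1.6)
M90 = 1.6 + 0.9 * 36.2
M90 = 34.18 dN.m

34.18 dN.m


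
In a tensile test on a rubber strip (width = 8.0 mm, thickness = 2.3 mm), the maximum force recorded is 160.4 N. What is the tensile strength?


Area = width * thickness = 8.0 * 2.3 = 18.4 mm^2
TS = force / area = 160.4 / 18.4 = 8.72 MPa

8.72 MPa


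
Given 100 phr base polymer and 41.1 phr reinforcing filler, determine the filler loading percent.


Filler % = filler / (rubber + filler) * 100
= 41.1 / (100 + 41.1) * 100
= 41.1 / 141.1 * 100
= 29.13%

29.13%


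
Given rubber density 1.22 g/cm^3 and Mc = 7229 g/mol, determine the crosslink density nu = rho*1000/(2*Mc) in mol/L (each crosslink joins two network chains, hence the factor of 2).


nu = rho * 1000 / (2 * Mc)
nu = 1.22 * 1000 / (2 * 7229)
nu = 1220.0 / 14458
nu = 0.0844 mol/L

0.0844 mol/L


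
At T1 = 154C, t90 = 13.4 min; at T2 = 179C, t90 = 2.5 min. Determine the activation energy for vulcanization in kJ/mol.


T1 = 427.15 K, T2 = 452.15 K
1/T1 - 1/T2 = 1.2944e-04
ln(t1/t2) = ln(13.4/2.5) = 1.6790
Ea = 8.314 * 1.6790 / 1.2944e-04 = 107838.6234 J/mol
Ea = 107.84 kJ/mol

107.84 kJ/mol


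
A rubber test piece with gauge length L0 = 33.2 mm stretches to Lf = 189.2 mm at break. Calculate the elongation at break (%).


Elongation = (Lf - L0) / L0 * 100
= (189.2 - 33.2) / 33.2 * 100
= 156.0 / 33.2 * 100
= 469.9%

469.9%


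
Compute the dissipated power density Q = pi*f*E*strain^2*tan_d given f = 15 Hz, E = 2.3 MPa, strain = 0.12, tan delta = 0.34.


Q = pi * f * E * strain^2 * tan_d
= pi * 15 * 2.3 * 0.12^2 * 0.34
= pi * 15 * 2.3 * 0.0144 * 0.34
= 0.5307

Q = 0.5307


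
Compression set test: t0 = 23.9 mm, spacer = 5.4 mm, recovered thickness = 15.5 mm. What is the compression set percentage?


CS = (t0 - recovered) / (t0 - ts) * 100
= (23.9 - 15.5) / (23.9 - 5.4) * 100
= 8.4 / 18.5 * 100
= 45.4%

45.4%


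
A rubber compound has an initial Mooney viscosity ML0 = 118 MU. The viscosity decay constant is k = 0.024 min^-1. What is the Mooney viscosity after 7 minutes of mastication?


ML = ML0 * exp(-k * t)
ML = 118 * exp(-0.024 * 7)
ML = 118 * 0.8454
ML = 99.75 MU

99.75 MU


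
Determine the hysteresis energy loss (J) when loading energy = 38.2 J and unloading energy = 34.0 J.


Hysteresis loss = loading - unloading
= 38.2 - 34.0
= 4.2 J

4.2 J


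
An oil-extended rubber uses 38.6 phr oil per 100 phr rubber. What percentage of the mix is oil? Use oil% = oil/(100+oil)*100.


Oil % = oil / (100 + oil) * 100
= 38.6 / (100 + 38.6) * 100
= 38.6 / 138.6 * 100
= 27.85%

27.85%


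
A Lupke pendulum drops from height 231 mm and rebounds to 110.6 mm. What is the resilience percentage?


Resilience = h_rebound / h_drop * 100
= 110.6 / 231 * 100
= 47.9%

47.9%


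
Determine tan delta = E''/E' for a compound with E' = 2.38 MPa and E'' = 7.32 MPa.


tan delta = E'' / E'
= 7.32 / 2.38
= 3.0756

tan delta = 3.0756


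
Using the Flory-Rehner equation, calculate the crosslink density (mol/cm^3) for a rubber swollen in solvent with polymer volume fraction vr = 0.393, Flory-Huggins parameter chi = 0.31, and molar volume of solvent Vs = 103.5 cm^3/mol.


ln(1 - vr) = ln(1 - 0.393) = -0.4992
Numerator = -((-0.4992) + 0.393 + 0.31 * 0.393^2) = 0.0583
Denominator = 103.5 * (0.393^(1/3) - 0.393/2) = 55.4742
nu = 0.0583 / 55.4742 = 0.0011 mol/cm^3

0.0011 mol/cm^3


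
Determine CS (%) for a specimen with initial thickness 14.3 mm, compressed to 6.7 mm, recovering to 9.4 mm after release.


CS = (t0 - recovered) / (t0 - ts) * 100
= (14.3 - 9.4) / (14.3 - 6.7) * 100
= 4.9 / 7.6 * 100
= 64.5%

64.5%


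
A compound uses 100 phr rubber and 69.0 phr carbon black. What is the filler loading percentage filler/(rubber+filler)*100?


Filler % = filler / (rubber + filler) * 100
= 69.0 / (100 + 69.0) * 100
= 69.0 / 169.0 * 100
= 40.83%

40.83%


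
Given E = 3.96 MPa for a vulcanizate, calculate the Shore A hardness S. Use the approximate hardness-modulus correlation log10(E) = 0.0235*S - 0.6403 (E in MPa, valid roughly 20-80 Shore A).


log10(E) = 0.0235*S - 0.6403  =>  S = (log10(E) + 0.6403) / 0.0235
log10(3.96) = 0.597695
S = (0.597695 + 0.6403) / 0.0235 = 1.237995 / 0.0235
S = 52.7

Shore A = 52.7


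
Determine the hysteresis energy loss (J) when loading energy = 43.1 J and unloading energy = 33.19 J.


Hysteresis loss = loading - unloading
= 43.1 - 33.19
= 9.91 J

9.91 J


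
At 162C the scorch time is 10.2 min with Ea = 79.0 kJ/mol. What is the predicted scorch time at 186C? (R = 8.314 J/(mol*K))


Convert temperatures: T1 = 162 + 273.15 = 435.15 K, T2 = 186 + 273.15 = 459.15 K
ts2_new = 10.2 * exp(79000 / 8.314 * (1/459.15 - 1/435.15))
1/T2 - 1/T1 = -1.2012e-04
ts2_new = 3.26 min

3.26 min


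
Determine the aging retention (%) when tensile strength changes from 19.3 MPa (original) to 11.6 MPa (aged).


Retention = aged / original * 100
= 11.6 / 19.3 * 100
= 60.1%

60.1%


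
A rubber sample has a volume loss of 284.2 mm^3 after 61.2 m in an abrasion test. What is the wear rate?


Rate = volume_loss / distance
= 284.2 / 61.2
= 4.644 mm^3/m

4.644 mm^3/m


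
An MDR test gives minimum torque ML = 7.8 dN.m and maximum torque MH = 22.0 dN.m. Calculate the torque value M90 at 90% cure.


M90 = ML + 0.9 * (MH - ML)
M90 = 7.8 + 0.9 * (22.0 - 7.8)
M90 = 7.8 + 0.9 * 14.2
M90 = 20.58 dN.m

20.58 dN.m


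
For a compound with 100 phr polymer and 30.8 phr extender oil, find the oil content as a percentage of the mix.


Oil % = oil / (100 + oil) * 100
= 30.8 / (100 + 30.8) * 100
= 30.8 / 130.8 * 100
= 23.55%

23.55%


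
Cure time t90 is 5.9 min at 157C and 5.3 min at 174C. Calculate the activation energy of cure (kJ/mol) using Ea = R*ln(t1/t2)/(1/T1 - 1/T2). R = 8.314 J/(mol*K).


T1 = 430.15 K, T2 = 447.15 K
1/T1 - 1/T2 = 8.8384e-05
ln(t1/t2) = ln(5.9/5.3) = 0.1072
Ea = 8.314 * 0.1072 / 8.8384e-05 = 10088.1949 J/mol
Ea = 10.09 kJ/mol

10.09 kJ/mol


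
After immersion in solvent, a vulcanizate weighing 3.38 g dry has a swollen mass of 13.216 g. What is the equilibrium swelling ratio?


Q = W_swollen / W_dry
Q = 13.216 / 3.38
Q = 3.91

Q = 3.91


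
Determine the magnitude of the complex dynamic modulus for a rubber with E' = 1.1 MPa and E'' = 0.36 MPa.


|E*| = sqrt(E'^2 + E''^2)
= sqrt(1.1^2 + 0.36^2)
= sqrt(1.2100 + 0.1296)
= 1.157 MPa

1.157 MPa


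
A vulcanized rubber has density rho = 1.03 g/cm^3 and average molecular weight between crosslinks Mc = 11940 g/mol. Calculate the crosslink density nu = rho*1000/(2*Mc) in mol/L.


nu = rho * 1000 / (2 * Mc)
nu = 1.03 * 1000 / (2 * 11940)
nu = 1030.0 / 23880
nu = 0.0431 mol/L

0.0431 mol/L


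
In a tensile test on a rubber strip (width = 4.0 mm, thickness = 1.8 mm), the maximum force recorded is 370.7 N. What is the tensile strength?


Area = width * thickness = 4.0 * 1.8 = 7.2 mm^2
TS = force / area = 370.7 / 7.2 = 51.49 MPa

51.49 MPa


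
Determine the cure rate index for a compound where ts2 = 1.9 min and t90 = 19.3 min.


CRI = 100 / (t90 - ts2)
= 100 / (19.3 - 1.9)
= 100 / 17.4
= 5.75 min^-1

5.75 min^-1


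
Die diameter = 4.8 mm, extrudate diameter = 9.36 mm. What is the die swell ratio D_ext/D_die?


Die swell ratio = D_extrudate / D_die
= 9.36 / 4.8
= 1.95

Die swell = 1.95


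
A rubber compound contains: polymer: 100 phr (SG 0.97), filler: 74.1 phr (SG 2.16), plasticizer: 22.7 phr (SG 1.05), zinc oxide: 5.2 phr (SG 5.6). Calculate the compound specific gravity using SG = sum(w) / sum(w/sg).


Sum of weights = 202.0
Volume contributions:
  polymer: 100/0.97 = 103.0928
  filler: 74.1/2.16 = 34.3056
  plasticizer: 22.7/1.05 = 21.6190
  zinc oxide: 5.2/5.6 = 0.9286
Sum of volumes = 159.9460
SG = 202.0 / 159.9460 = 1.263

SG = 1.263


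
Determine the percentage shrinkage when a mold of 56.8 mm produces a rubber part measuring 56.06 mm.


Shrinkage = (mold - part) / mold * 100
= (56.8 - 56.06) / 56.8 * 100
= 0.74 / 56.8 * 100
= 1.3%

1.3%


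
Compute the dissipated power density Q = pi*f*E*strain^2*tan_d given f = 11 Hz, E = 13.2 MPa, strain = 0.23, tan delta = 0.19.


Q = pi * f * E * strain^2 * tan_d
= pi * 11 * 13.2 * 0.23^2 * 0.19
= pi * 11 * 13.2 * 0.0529 * 0.19
= 4.5849

Q = 4.5849


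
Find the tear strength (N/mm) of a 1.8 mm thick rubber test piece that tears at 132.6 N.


Tear strength = force / thickness
= 132.6 / 1.8
= 73.67 N/mm

73.67 N/mm


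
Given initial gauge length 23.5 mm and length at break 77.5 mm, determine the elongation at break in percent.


Elongation = (Lf - L0) / L0 * 100
= (77.5 - 23.5) / 23.5 * 100
= 54.0 / 23.5 * 100
= 229.8%

229.8%


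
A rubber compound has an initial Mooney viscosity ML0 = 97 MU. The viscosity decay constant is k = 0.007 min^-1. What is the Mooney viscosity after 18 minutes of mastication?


ML = ML0 * exp(-k * t)
ML = 97 * exp(-0.007 * 18)
ML = 97 * 0.8816
ML = 85.52 MU

85.52 MU


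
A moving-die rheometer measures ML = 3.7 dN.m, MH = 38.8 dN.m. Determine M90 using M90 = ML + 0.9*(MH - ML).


M90 = ML + 0.9 * (MH - ML)
M90 = 3.7 + 0.9 * (38.8 - 3.7)
M90 = 3.7 + 0.9 * 35.1
M90 = 35.29 dN.m

35.29 dN.m


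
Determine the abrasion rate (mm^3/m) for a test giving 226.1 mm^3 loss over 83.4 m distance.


Rate = volume_loss / distance
= 226.1 / 83.4
= 2.711 mm^3/m

2.711 mm^3/m


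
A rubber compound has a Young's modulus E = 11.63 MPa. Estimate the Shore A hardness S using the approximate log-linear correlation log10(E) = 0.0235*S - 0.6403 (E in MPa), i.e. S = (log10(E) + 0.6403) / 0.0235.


log10(E) = 0.0235*S - 0.6403  =>  S = (log10(E) + 0.6403) / 0.0235
log10(11.63) = 1.065580
S = (1.065580 + 0.6403) / 0.0235 = 1.705880 / 0.0235
S = 72.6

Shore A = 72.6


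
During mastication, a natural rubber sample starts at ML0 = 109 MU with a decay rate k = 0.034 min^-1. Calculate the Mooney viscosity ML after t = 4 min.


ML = ML0 * exp(-k * t)
ML = 109 * exp(-0.034 * 4)
ML = 109 * 0.8728
ML = 95.14 MU

95.14 MU


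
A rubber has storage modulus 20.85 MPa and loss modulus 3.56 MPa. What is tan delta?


tan delta = E'' / E'
= 3.56 / 20.85
= 0.1707

tan delta = 0.1707


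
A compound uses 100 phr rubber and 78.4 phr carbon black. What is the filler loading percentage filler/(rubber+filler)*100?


Filler % = filler / (rubber + filler) * 100
= 78.4 / (100 + 78.4) * 100
= 78.4 / 178.4 * 100
= 43.95%

43.95%


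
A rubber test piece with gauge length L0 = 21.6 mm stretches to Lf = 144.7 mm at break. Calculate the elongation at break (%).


Elongation = (Lf - L0) / L0 * 100
= (144.7 - 21.6) / 21.6 * 100
= 123.1 / 21.6 * 100
= 569.9%

569.9%


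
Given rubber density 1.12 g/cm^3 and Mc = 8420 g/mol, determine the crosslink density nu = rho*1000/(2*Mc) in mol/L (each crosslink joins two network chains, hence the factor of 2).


nu = rho * 1000 / (2 * Mc)
nu = 1.12 * 1000 / (2 * 8420)
nu = 1120.0 / 16840
nu = 0.0665 mol/L

0.0665 mol/L


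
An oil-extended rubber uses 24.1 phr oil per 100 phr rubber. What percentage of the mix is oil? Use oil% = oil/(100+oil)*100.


Oil % = oil / (100 + oil) * 100
= 24.1 / (100 + 24.1) * 100
= 24.1 / 124.1 * 100
= 19.42%

19.42%


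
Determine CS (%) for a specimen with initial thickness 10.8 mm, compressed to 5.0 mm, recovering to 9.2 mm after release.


CS = (t0 - recovered) / (t0 - ts) * 100
= (10.8 - 9.2) / (10.8 - 5.0) * 100
= 1.6 / 5.8 * 100
= 27.6%

27.6%


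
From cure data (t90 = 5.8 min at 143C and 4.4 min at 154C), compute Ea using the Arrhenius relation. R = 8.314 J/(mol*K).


T1 = 416.15 K, T2 = 427.15 K
1/T1 - 1/T2 = 6.1882e-05
ln(t1/t2) = ln(5.8/4.4) = 0.2763
Ea = 8.314 * 0.2763 / 6.1882e-05 = 37115.4935 J/mol
Ea = 37.12 kJ/mol

37.12 kJ/mol


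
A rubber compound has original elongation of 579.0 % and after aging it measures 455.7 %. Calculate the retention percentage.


Retention = aged / original * 100
= 455.7 / 579.0 * 100
= 78.7%

78.7%


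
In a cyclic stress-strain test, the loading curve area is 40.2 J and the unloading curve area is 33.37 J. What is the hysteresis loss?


Hysteresis loss = loading - unloading
= 40.2 - 33.37
= 6.83 J

6.83 J


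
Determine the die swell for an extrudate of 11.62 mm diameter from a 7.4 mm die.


Die swell ratio = D_extrudate / D_die
= 11.62 / 7.4
= 1.57

Die swell = 1.57


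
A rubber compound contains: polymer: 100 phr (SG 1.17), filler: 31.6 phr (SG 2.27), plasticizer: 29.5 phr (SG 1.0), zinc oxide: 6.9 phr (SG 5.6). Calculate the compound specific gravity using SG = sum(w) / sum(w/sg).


Sum of weights = 168.0
Volume contributions:
  polymer: 100/1.17 = 85.4701
  filler: 31.6/2.27 = 13.9207
  plasticizer: 29.5/1.0 = 29.5000
  zinc oxide: 6.9/5.6 = 1.2321
Sum of volumes = 130.1229
SG = 168.0 / 130.1229 = 1.291

SG = 1.291


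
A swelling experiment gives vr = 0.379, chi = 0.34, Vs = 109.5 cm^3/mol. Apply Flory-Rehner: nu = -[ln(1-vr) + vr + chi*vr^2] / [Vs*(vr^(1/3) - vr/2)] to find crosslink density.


ln(1 - vr) = ln(1 - 0.379) = -0.4764
Numerator = -((-0.4764) + 0.379 + 0.34 * 0.379^2) = 0.0486
Denominator = 109.5 * (0.379^(1/3) - 0.379/2) = 58.4927
nu = 0.0486 / 58.4927 = 8.3064e-04 mol/cm^3

8.3064e-04 mol/cm^3


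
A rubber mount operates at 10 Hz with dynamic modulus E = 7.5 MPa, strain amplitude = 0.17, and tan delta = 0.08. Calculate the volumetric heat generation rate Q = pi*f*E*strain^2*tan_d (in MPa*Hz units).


Q = pi * f * E * strain^2 * tan_d
= pi * 10 * 7.5 * 0.17^2 * 0.08
= pi * 10 * 7.5 * 0.0289 * 0.08
= 0.5448

Q = 0.5448


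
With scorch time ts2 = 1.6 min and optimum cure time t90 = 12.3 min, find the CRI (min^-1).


CRI = 100 / (t90 - ts2)
= 100 / (12.3 - 1.6)
= 100 / 10.7
= 9.35 min^-1

9.35 min^-1


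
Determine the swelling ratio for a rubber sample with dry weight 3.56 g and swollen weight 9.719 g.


Q = W_swollen / W_dry
Q = 9.719 / 3.56
Q = 2.73

Q = 2.73


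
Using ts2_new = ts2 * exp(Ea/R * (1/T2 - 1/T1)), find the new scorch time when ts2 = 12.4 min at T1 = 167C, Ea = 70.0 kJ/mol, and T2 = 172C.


Convert temperatures: T1 = 167 + 273.15 = 440.15 K, T2 = 172 + 273.15 = 445.15 K
ts2_new = 12.4 * exp(70000 / 8.314 * (1/445.15 - 1/440.15))
1/T2 - 1/T1 = -2.5519e-05
ts2_new = 10.0 min

10.0 min


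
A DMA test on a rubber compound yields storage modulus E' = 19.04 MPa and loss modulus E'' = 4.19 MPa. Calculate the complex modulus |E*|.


|E*| = sqrt(E'^2 + E''^2)
= sqrt(19.04^2 + 4.19^2)
= sqrt(362.5216 + 17.5561)
= 19.496 MPa

19.496 MPa


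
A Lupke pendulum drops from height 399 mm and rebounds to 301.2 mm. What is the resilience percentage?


Resilience = h_rebound / h_drop * 100
= 301.2 / 399 * 100
= 75.5%

75.5%


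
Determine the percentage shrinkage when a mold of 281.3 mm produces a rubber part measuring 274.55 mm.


Shrinkage = (mold - part) / mold * 100
= (281.3 - 274.55) / 281.3 * 100
= 6.75 / 281.3 * 100
= 2.4%

2.4%


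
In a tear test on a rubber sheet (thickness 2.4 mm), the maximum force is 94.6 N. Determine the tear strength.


Tear strength = force / thickness
= 94.6 / 2.4
= 39.42 N/mm

39.42 N/mm


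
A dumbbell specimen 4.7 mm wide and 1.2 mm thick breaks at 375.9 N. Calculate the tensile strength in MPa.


Area = width * thickness = 4.7 * 1.2 = 5.64 mm^2
TS = force / area = 375.9 / 5.64 = 66.65 MPa

66.65 MPa


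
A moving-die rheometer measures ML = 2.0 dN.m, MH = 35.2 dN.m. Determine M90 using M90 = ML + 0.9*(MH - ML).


M90 = ML + 0.9 * (MH - ML)
M90 = 2.0 + 0.9 * (35.2 - 2.0)
M90 = 2.0 + 0.9 * 33.2
M90 = 31.88 dN.m

31.88 dN.m


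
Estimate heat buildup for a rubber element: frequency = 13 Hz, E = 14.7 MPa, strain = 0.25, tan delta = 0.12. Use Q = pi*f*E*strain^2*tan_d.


Q = pi * f * E * strain^2 * tan_d
= pi * 13 * 14.7 * 0.25^2 * 0.12
= pi * 13 * 14.7 * 0.0625 * 0.12
= 4.5027

Q = 4.5027


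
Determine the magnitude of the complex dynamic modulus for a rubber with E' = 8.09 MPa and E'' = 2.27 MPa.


|E*| = sqrt(E'^2 + E''^2)
= sqrt(8.09^2 + 2.27^2)
= sqrt(65.4481 + 5.1529)
= 8.402 MPa

8.402 MPa


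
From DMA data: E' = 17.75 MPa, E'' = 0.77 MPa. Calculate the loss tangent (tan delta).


tan delta = E'' / E'
= 0.77 / 17.75
= 0.0434

tan delta = 0.0434


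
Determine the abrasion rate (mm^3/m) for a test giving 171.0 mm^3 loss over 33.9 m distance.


Rate = volume_loss / distance
= 171.0 / 33.9
= 5.044 mm^3/m

5.044 mm^3/m


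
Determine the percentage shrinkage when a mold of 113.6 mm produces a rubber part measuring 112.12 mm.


Shrinkage = (mold - part) / mold * 100
= (113.6 - 112.12) / 113.6 * 100
= 1.48 / 113.6 * 100
= 1.3%

1.3%


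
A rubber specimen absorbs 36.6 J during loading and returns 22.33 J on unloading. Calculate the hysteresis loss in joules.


Hysteresis loss = loading - unloading
= 36.6 - 22.33
= 14.27 J

14.27 J


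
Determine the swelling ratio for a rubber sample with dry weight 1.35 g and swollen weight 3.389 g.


Q = W_swollen / W_dry
Q = 3.389 / 1.35
Q = 2.51

Q = 2.51


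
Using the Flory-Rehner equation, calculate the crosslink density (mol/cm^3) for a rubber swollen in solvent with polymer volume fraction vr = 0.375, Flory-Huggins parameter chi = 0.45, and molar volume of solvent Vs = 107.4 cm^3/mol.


ln(1 - vr) = ln(1 - 0.375) = -0.4700
Numerator = -((-0.4700) + 0.375 + 0.45 * 0.375^2) = 0.0317
Denominator = 107.4 * (0.375^(1/3) - 0.375/2) = 57.3113
nu = 0.0317 / 57.3113 = 5.5351e-04 mol/cm^3

5.5351e-04 mol/cm^3


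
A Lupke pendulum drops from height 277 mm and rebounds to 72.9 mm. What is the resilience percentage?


Resilience = h_rebound / h_drop * 100
= 72.9 / 277 * 100
= 26.3%

26.3%


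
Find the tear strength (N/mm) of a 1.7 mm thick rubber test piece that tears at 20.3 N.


Tear strength = force / thickness
= 20.3 / 1.7
= 11.94 N/mm

11.94 N/mm


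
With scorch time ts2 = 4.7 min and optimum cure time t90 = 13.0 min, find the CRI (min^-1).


CRI = 100 / (t90 - ts2)
= 100 / (13.0 - 4.7)
= 100 / 8.3
= 12.05 min^-1

12.05 min^-1


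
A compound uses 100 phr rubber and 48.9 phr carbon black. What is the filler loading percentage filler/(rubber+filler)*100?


Filler % = filler / (rubber + filler) * 100
= 48.9 / (100 + 48.9) * 100
= 48.9 / 148.9 * 100
= 32.84%

32.84%


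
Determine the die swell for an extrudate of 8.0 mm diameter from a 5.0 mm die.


Die swell ratio = D_extrudate / D_die
= 8.0 / 5.0
= 1.6

Die swell = 1.6


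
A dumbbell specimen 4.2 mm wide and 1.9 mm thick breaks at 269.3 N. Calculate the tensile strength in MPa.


Area = width * thickness = 4.2 * 1.9 = 7.98 mm^2
TS = force / area = 269.3 / 7.98 = 33.75 MPa

33.75 MPa


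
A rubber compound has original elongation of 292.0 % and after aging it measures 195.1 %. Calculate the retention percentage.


Retention = aged / original * 100
= 195.1 / 292.0 * 100
= 66.8%

66.8%


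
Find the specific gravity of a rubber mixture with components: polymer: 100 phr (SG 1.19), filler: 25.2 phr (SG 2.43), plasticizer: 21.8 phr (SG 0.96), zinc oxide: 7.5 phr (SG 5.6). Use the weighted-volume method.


Sum of weights = 154.5
Volume contributions:
  polymer: 100/1.19 = 84.0336
  filler: 25.2/2.43 = 10.3704
  plasticizer: 21.8/0.96 = 22.7083
  zinc oxide: 7.5/5.6 = 1.3393
Sum of volumes = 118.4516
SG = 154.5 / 118.4516 = 1.304

SG = 1.304


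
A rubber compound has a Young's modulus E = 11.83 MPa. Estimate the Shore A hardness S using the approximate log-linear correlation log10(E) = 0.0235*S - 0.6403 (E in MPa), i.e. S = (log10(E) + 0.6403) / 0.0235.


log10(E) = 0.0235*S - 0.6403  =>  S = (log10(E) + 0.6403) / 0.0235
log10(11.83) = 1.072985
S = (1.072985 + 0.6403) / 0.0235 = 1.713285 / 0.0235
S = 72.9

Shore A = 72.9


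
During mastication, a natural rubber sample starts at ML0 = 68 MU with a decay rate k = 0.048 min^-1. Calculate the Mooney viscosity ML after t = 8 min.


ML = ML0 * exp(-k * t)
ML = 68 * exp(-0.048 * 8)
ML = 68 * 0.6811
ML = 46.32 MU

46.32 MU


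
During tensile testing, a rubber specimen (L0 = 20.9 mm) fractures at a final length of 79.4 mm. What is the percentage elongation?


Elongation = (Lf - L0) / L0 * 100
= (79.4 - 20.9) / 20.9 * 100
= 58.5 / 20.9 * 100
= 279.9%

279.9%


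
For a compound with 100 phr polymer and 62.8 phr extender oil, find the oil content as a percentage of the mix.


Oil % = oil / (100 + oil) * 100
= 62.8 / (100 + 62.8) * 100
= 62.8 / 162.8 * 100
= 38.57%

38.57%


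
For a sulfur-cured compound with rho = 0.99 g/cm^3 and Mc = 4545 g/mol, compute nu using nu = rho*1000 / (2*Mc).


nu = rho * 1000 / (2 * Mc)
nu = 0.99 * 1000 / (2 * 4545)
nu = 990.0 / 9090
nu = 0.1089 mol/L

0.1089 mol/L


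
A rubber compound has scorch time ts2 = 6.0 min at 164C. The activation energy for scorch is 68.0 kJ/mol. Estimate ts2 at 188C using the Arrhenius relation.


Convert temperatures: T1 = 164 + 273.15 = 437.15 K, T2 = 188 + 273.15 = 461.15 K
ts2_new = 6.0 * exp(68000 / 8.314 * (1/461.15 - 1/437.15))
1/T2 - 1/T1 = -1.1905e-04
ts2_new = 2.27 min

2.27 min


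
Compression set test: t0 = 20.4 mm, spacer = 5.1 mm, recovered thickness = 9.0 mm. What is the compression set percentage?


CS = (t0 - recovered) / (t0 - ts) * 100
= (20.4 - 9.0) / (20.4 - 5.1) * 100
= 11.4 / 15.3 * 100
= 74.5%

74.5%


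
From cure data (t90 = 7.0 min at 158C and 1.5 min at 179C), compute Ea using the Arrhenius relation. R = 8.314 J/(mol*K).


T1 = 431.15 K, T2 = 452.15 K
1/T1 - 1/T2 = 1.0772e-04
ln(t1/t2) = ln(7.0/1.5) = 1.5404
Ea = 8.314 * 1.5404 / 1.0772e-04 = 118890.6933 J/mol
Ea = 118.89 kJ/mol

118.89 kJ/mol


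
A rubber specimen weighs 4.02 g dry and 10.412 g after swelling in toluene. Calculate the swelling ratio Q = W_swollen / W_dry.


Q = W_swollen / W_dry
Q = 10.412 / 4.02
Q = 2.59

Q = 2.59


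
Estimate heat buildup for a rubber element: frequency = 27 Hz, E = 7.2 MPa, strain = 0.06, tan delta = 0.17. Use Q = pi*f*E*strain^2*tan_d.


Q = pi * f * E * strain^2 * tan_d
= pi * 27 * 7.2 * 0.06^2 * 0.17
= pi * 27 * 7.2 * 0.0036 * 0.17
= 0.3738

Q = 0.3738


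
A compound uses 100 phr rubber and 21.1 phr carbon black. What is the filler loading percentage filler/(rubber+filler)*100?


Filler % = filler / (rubber + filler) * 100
= 21.1 / (100 + 21.1) * 100
= 21.1 / 121.1 * 100
= 17.42%

17.42%


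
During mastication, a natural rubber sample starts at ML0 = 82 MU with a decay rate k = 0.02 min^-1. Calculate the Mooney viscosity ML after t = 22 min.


ML = ML0 * exp(-k * t)
ML = 82 * exp(-0.02 * 22)
ML = 82 * 0.6440
ML = 52.81 MU

52.81 MU


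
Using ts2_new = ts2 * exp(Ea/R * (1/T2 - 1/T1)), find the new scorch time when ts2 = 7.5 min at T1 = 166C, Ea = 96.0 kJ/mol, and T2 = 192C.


Convert temperatures: T1 = 166 + 273.15 = 439.15 K, T2 = 192 + 273.15 = 465.15 K
ts2_new = 7.5 * exp(96000 / 8.314 * (1/465.15 - 1/439.15))
1/T2 - 1/T1 = -1.2728e-04
ts2_new = 1.72 min

1.72 min


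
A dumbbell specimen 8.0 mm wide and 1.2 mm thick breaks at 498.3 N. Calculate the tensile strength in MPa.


Area = width * thickness = 8.0 * 1.2 = 9.6 mm^2
TS = force / area = 498.3 / 9.6 = 51.91 MPa

51.91 MPa


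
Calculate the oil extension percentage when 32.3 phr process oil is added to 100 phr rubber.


Oil % = oil / (100 + oil) * 100
= 32.3 / (100 + 32.3) * 100
= 32.3 / 132.3 * 100
= 24.41%

24.41%


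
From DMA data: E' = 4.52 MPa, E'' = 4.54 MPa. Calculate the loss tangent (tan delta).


tan delta = E'' / E'
= 4.54 / 4.52
= 1.0044

tan delta = 1.0044


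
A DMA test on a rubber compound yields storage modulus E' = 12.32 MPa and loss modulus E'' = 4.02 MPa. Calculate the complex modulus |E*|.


|E*| = sqrt(E'^2 + E''^2)
= sqrt(12.32^2 + 4.02^2)
= sqrt(151.7824 + 16.1604)
= 12.959 MPa

12.959 MPa


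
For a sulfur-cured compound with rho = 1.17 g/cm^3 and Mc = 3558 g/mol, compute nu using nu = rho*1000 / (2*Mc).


nu = rho * 1000 / (2 * Mc)
nu = 1.17 * 1000 / (2 * 3558)
nu = 1170.0 / 7116
nu = 0.1644 mol/L

0.1644 mol/L


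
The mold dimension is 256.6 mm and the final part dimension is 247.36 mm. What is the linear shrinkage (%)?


Shrinkage = (mold - part) / mold * 100
= (256.6 - 247.36) / 256.6 * 100
= 9.24 / 256.6 * 100
= 3.6%

3.6%


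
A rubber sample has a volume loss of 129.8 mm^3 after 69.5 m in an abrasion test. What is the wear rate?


Rate = volume_loss / distance
= 129.8 / 69.5
= 1.868 mm^3/m

1.868 mm^3/m


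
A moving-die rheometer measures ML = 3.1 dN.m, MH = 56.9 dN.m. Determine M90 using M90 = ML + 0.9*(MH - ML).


M90 = ML + 0.9 * (MH - ML)
M90 = 3.1 + 0.9 * (56.9 - 3.1)
M90 = 3.1 + 0.9 * 53.8
M90 = 51.52 dN.m

51.52 dN.m


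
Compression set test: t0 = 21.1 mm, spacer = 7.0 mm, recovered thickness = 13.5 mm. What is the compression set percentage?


CS = (t0 - recovered) / (t0 - ts) * 100
= (21.1 - 13.5) / (21.1 - 7.0) * 100
= 7.6 / 14.1 * 100
= 53.9%

53.9%


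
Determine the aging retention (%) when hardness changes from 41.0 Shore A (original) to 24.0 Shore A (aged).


Retention = aged / original * 100
= 24.0 / 41.0 * 100
= 58.5%

58.5%


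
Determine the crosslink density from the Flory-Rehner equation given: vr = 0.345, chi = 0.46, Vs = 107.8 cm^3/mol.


ln(1 - vr) = ln(1 - 0.345) = -0.4231
Numerator = -((-0.4231) + 0.345 + 0.46 * 0.345^2) = 0.0234
Denominator = 107.8 * (0.345^(1/3) - 0.345/2) = 57.0109
nu = 0.0234 / 57.0109 = 4.0990e-04 mol/cm^3

4.0990e-04 mol/cm^3


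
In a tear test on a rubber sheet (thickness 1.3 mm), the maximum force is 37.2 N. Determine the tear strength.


Tear strength = force / thickness
= 37.2 / 1.3
= 28.62 N/mm

28.62 N/mm


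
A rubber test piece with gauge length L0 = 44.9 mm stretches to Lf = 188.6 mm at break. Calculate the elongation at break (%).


Elongation = (Lf - L0) / L0 * 100
= (188.6 - 44.9) / 44.9 * 100
= 143.7 / 44.9 * 100
= 320.0%

320.0%


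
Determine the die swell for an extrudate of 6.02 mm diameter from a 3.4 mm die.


Die swell ratio = D_extrudate / D_die
= 6.02 / 3.4
= 1.771

Die swell = 1.771


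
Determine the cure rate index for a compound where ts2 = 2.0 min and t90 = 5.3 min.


CRI = 100 / (t90 - ts2)
= 100 / (5.3 - 2.0)
= 100 / 3.3
= 30.3 min^-1

30.3 min^-1


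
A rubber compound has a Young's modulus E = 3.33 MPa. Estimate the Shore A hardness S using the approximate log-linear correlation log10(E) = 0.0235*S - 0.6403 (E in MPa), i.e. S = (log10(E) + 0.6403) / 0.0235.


log10(E) = 0.0235*S - 0.6403  =>  S = (log10(E) + 0.6403) / 0.0235
log10(3.33) = 0.522444
S = (0.522444 + 0.6403) / 0.0235 = 1.162744 / 0.0235
S = 49.5

Shore A = 49.5


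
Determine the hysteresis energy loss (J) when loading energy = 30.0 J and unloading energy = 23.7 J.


Hysteresis loss = loading - unloading
= 30.0 - 23.7
= 6.3 J

6.3 J


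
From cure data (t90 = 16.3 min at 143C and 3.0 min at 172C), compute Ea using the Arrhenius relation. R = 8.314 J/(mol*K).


T1 = 416.15 K, T2 = 445.15 K
1/T1 - 1/T2 = 1.5655e-04
ln(t1/t2) = ln(16.3/3.0) = 1.6926
Ea = 8.314 * 1.6926 / 1.5655e-04 = 89889.8239 J/mol
Ea = 89.89 kJ/mol

89.89 kJ/mol


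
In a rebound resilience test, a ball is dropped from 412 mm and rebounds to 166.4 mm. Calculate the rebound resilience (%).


Resilience = h_rebound / h_drop * 100
= 166.4 / 412 * 100
= 40.4%

40.4%


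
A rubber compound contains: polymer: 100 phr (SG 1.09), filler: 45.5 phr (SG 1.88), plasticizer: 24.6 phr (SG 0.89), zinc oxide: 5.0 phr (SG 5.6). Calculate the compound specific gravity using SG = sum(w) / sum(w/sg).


Sum of weights = 175.1
Volume contributions:
  polymer: 100/1.09 = 91.7431
  filler: 45.5/1.88 = 24.2021
  plasticizer: 24.6/0.89 = 27.6404
  zinc oxide: 5.0/5.6 = 0.8929
Sum of volumes = 144.4786
SG = 175.1 / 144.4786 = 1.212

SG = 1.212


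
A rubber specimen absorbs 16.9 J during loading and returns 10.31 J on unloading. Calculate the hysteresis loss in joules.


Hysteresis loss = loading - unloading
= 16.9 - 10.31
= 6.59 J

6.59 J


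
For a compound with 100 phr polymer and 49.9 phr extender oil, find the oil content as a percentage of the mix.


Oil % = oil / (100 + oil) * 100
= 49.9 / (100 + 49.9) * 100
= 49.9 / 149.9 * 100
= 33.29%

33.29%


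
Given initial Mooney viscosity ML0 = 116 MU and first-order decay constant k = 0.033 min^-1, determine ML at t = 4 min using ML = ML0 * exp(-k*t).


ML = ML0 * exp(-k * t)
ML = 116 * exp(-0.033 * 4)
ML = 116 * 0.8763
ML = 101.66 MU

101.66 MU


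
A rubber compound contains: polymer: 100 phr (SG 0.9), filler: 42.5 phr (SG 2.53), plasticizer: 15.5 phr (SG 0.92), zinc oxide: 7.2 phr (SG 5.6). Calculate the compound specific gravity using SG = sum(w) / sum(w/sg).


Sum of weights = 165.2
Volume contributions:
  polymer: 100/0.9 = 111.1111
  filler: 42.5/2.53 = 16.7984
  plasticizer: 15.5/0.92 = 16.8478
  zinc oxide: 7.2/5.6 = 1.2857
Sum of volumes = 146.0431
SG = 165.2 / 146.0431 = 1.131

SG = 1.131
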